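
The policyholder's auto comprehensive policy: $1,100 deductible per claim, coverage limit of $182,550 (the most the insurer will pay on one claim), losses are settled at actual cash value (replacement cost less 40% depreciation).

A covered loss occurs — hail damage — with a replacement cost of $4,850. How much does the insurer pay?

Actual cash value after 40% depreciation: $4,850 × 60% = $2,910.
Less the $1,100 deductible: $2,910 − $1,100 = $1,810.
$1,810 is within the $182,550 limit, so the insurer pays $1,810.

$1,810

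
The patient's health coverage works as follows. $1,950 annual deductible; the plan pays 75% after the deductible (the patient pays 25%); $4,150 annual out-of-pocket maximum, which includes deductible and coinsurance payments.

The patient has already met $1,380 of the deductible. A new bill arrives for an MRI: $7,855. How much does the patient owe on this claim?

$2,391.25

Deductible still to meet: $1,950 − $1,380 = $570.
The remaining $7,285 (= $7,855 − $570) moves to coinsurance.
Patient's 25% share of $7,285 is $1,821.25.
So the patient owes $570 + $1,821.25 = $2,391.25 before any cap.
Cumulative spending $1,380 + $2,391.25 = $3,771.25 stays under the $4,150 maximum.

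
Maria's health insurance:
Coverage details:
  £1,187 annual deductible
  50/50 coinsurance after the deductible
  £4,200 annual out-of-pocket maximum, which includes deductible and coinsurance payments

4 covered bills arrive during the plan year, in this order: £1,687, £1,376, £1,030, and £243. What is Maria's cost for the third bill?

£515

#1 (£1,687): £1,187 finishes the deductible; £500 goes to coinsurance; coinsurance £500 × 50% = £250. Patient owes £1,437 (running OOP £1,437).
#2 (£1,376): 50% coinsurance on £1,376 = £688. Patient pays £688; OOP now £2,125.
#3 (£1,030): deductible already satisfied, so patient's share is 50% × £1,030 = £515. Patient owes £515 (running OOP £2,640).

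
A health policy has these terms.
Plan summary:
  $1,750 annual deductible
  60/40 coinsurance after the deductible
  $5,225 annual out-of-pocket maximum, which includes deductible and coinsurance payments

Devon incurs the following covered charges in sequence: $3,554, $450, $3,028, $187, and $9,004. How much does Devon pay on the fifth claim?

$1,287.40

Claim 1 — $3,554: $1,750 to deductible, leaving $1,804; 40% of $1,804 = $721.60. Cost to patient: $2,471.60. OOP to date $2,471.60.
Claim 2 — $450: 40% coinsurance on $450 = $180. Patient owes $180 (running OOP $2,651.60).
Claim 3 — $3,028: 40% coinsurance on $3,028 = $1,211.20. Patient pays $1,211.20; OOP now $3,862.80.
Claim 4 — $187: deductible met; 40% of $187 = $74.80. Patient pays $74.80; OOP now $3,937.60.
Claim 5 — $9,004: deductible met; 40% of $9,004 = $3,601.60. That would push OOP to $7,539.20, over the $5,225 cap, so patient pays $5,225 − $3,937.60 = $1,287.40.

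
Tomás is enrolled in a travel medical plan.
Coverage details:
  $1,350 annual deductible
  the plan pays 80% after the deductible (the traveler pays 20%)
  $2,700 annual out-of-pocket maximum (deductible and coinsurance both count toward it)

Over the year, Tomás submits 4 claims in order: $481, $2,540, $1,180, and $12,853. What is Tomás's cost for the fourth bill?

$779.80

Claim 1 ($481): entire amount goes to the deductible. Traveler owes $481 (running OOP $481).
Claim 2 ($2,540): deductible takes $869, $1,671 remains; coinsurance $1,671 × 20% = $334.20. Traveler owes $1,203.20 (running OOP $1,684.20).
Claim 3 ($1,180): 20% coinsurance on $1,180 = $236. Traveler owes $236 (running OOP $1,920.20).
Claim 4 ($12,853): deductible already satisfied, so traveler's share is 20% × $12,853 = $2,570.60. Adding that to $1,920.20 gives $4,490.80, past the $2,700 cap; traveler pays only $2,700 − $1,920.20 = $779.80.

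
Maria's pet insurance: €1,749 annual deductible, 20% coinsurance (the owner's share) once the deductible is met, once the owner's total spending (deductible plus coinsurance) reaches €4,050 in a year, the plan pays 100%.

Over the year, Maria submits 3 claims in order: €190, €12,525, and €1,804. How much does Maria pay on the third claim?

€107.80

#1 (€190): all of it applies to the deductible. Cost to owner: €190. OOP to date €190.
#2 (€12,525): deductible takes €1,559, €10,966 remains; 20% of €10,966 = €2,193.20. Cost to owner: €3,752.20. OOP to date €3,942.20.
#3 (€1,804): 20% coinsurance on €1,804 = €360.80. That would push OOP to €4,303, over the €4,050 cap, so owner pays €4,050 − €3,942.20 = €107.80.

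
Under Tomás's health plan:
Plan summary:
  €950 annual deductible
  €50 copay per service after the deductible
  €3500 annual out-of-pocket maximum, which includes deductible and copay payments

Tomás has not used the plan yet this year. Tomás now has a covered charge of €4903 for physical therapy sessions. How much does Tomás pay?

The full €950 deductible is still open; €950 of this bill applies to it.
The remaining €3953 (= €4903 − €950) moves to the copay.
Copay on this service: €50.
That puts the patient's cost at €950 + €50 = €1000 before any cap.
Cumulative spending €0 + €1000 = €1000 stays under the €3500 maximum.

€1000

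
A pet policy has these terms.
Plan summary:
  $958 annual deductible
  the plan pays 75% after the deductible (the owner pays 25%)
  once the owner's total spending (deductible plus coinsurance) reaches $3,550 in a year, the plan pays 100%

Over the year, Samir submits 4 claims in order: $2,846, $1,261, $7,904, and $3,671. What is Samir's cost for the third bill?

Claim 1 — $2,846: $958 to deductible, leaving $1,888; coinsurance $1,888 × 25% = $472. Cost to owner: $1,430. OOP to date $1,430.
Claim 2 — $1,261: deductible met; 25% of $1,261 = $315.25. Owner pays $315.25; OOP now $1,745.25.
Claim 3 — $7,904: deductible already satisfied, so owner's share is 25% × $7,904 = $1,976. OOP would hit $3,721.25 > $3,550, so the cap limits the owner to $3,550 − $1,745.25 = $1,804.75.

$1,804.75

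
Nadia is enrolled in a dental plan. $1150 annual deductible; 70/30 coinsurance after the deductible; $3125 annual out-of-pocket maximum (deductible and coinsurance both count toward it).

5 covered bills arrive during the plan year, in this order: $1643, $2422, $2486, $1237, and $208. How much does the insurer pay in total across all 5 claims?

$4871

Claim 1 — $1643: deductible takes $1150, $493 remains; 30% of $493 = $147.90. Cost to patient: $1297.90. OOP to date $1297.90. Plan pays $1643 − $1297.90 = $345.10.
Claim 2 — $2422: deductible already satisfied, so patient's share is 30% × $2422 = $726.60. Patient pays $726.60; OOP now $2024.50. Plan pays $2422 − $726.60 = $1695.40.
Claim 3 — $2486: deductible met; 30% of $2486 = $745.80. Cost to patient: $745.80. OOP to date $2770.30. Insurer: $2486 − $745.80 = $1740.20.
Claim 4 — $1237: 30% coinsurance on $1237 = $371.10. That would push OOP to $3141.40, over the $3125 cap, so patient pays $3125 − $2770.30 = $354.70. Insurer: $1237 − $354.70 = $882.30.
Claim 5 — $208: deductible already satisfied, so patient's share is 30% × $208 = $62.40. OOP would hit $3187.40 > $3125, so the cap limits the patient to $3125 − $3125 = $0. Plan pays $208 − $0 = $208.
Insurer total: $345.10 + $1695.40 + $1740.20 + $882.30 + $208 = $4871.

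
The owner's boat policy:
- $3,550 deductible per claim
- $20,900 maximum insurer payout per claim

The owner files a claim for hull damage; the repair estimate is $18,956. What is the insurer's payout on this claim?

Subtract the deductible: $18,956 − $3,550 = $15,406.
$15,406 is within the $20,900 limit, so the insurer pays $15,406.

$15,406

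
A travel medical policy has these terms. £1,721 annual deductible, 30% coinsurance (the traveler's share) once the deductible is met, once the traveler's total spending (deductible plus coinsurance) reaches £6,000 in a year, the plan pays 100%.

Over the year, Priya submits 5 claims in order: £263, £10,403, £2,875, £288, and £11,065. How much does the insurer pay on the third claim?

Claim 1 — £263: entire amount goes to the deductible. Traveler owes £263 (running OOP £263). Plan pays £263 − £263 = £0.
Claim 2 — £10,403: £1,458 to deductible, leaving £8,945; traveler's 30% is £2,683.50. Cost to traveler: £4,141.50. OOP to date £4,404.50. Insurer: £10,403 − £4,141.50 = £6,261.50.
Claim 3 — £2,875: 30% coinsurance on £2,875 = £862.50. Traveler owes £862.50 (running OOP £5,267). Insurer: £2,875 − £862.50 = £2,012.50.

£2,012.50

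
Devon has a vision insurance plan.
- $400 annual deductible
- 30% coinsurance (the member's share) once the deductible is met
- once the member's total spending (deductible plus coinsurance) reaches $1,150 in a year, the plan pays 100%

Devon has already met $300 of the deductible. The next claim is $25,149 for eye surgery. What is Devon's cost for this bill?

$300 of the $400 deductible is already met, leaving $100.
The remaining $25,049 (= $25,149 − $100) moves to coinsurance.
Member's 30% share of $25,049 is $7,514.70.
That puts the member's cost at $100 + $7,514.70 = $7,614.70 before any cap.
Year-to-date out-of-pocket would reach $300 + $7,614.70 = $7,914.70, above the $1,150 maximum, so the member pays only $1,150 − $300 = $850.

$850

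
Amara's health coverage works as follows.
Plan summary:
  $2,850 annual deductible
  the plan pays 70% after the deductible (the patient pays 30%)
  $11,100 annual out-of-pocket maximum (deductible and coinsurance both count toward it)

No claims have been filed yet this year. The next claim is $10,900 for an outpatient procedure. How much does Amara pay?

$5,265

Deductible not yet touched, so the first $2,850 of the bill goes to the deductible.
That leaves $10,900 − $2,850 = $8,050 for coinsurance.
Patient's 30% share of $8,050 is $2,415.
So the patient owes $2,850 + $2,415 = $5,265 before any cap.
Year-to-date out-of-pocket becomes $0 + $5,265 = $5,265, still under the $11,100 maximum, so no cap applies.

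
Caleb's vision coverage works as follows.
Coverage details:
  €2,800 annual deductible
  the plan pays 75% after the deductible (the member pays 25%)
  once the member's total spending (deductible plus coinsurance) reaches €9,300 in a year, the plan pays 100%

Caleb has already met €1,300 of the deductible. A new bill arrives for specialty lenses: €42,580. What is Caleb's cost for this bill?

Remaining deductible: €2,800 − €1,300 = €1,500.
After the €1,500 deductible portion, €42,580 − €1,500 = €41,080 is subject to coinsurance.
Member's 25% share of €41,080 is €10,270.
So the member owes €1,500 + €10,270 = €11,770 before any cap.
That would bring total out-of-pocket to €13,070, past the €9,300 cap. The member is capped at €9,300 − €1,300 = €8,000 on this claim.

€8,000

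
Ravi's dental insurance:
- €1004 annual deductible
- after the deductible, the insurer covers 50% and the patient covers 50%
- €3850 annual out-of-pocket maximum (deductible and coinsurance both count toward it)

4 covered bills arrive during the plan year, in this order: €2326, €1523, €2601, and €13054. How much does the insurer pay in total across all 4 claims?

Claim 1 (€2326): deductible takes €1004, €1322 remains; patient's 50% is €661. Patient owes €1665 (running OOP €1665). Insurer: €2326 − €1665 = €661.
Claim 2 (€1523): 50% coinsurance on €1523 = €761.50. Cost to patient: €761.50. OOP to date €2426.50. Insurer: €1523 − €761.50 = €761.50.
Claim 3 (€2601): deductible already satisfied, so patient's share is 50% × €2601 = €1300.50. Patient pays €1300.50; OOP now €3727. Insurer: €2601 − €1300.50 = €1300.50.
Claim 4 (€13054): deductible already satisfied, so patient's share is 50% × €13054 = €6527. That would push OOP to €10254, over the €3850 cap, so patient pays €3850 − €3727 = €123. Plan pays €13054 − €123 = €12931.
Insurer total = bills − patient's total = €19504 − €3850 = €15654.

€15654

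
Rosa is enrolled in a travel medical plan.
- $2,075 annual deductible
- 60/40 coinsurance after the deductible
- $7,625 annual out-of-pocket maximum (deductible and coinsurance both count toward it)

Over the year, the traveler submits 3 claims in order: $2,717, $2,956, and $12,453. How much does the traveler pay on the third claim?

#1 ($2,717): $2,075 to deductible, leaving $642; traveler's 40% is $256.80. Traveler owes $2,331.80 (running OOP $2,331.80).
#2 ($2,956): 40% coinsurance on $2,956 = $1,182.40. Traveler pays $1,182.40; OOP now $3,514.20.
#3 ($12,453): deductible already satisfied, so traveler's share is 40% × $12,453 = $4,981.20. OOP would hit $8,495.40 > $7,625, so the cap limits the traveler to $7,625 − $3,514.20 = $4,110.80.

$4,110.80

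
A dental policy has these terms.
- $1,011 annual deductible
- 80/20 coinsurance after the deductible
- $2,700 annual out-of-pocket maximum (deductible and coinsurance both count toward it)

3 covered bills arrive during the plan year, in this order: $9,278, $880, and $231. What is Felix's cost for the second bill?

Claim 1 ($9,278): $1,011 to deductible, leaving $8,267; 20% of $8,267 = $1,653.40. Cost to patient: $2,664.40. OOP to date $2,664.40.
Claim 2 ($880): 20% coinsurance on $880 = $176. Adding that to $2,664.40 gives $2,840.40, past the $2,700 cap; patient pays only $2,700 − $2,664.40 = $35.60.

$35.60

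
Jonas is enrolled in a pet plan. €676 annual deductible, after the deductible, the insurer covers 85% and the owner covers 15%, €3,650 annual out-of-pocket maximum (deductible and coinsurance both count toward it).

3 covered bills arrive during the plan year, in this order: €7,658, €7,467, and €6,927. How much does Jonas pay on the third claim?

€806.65

Bill 1, €7,658: deductible takes €676, €6,982 remains; coinsurance €6,982 × 15% = €1,047.30. Owner owes €1,723.30 (running OOP €1,723.30).
Bill 2, €7,467: deductible met; 15% of €7,467 = €1,120.05. Owner pays €1,120.05; OOP now €2,843.35.
Bill 3, €6,927: deductible already satisfied, so owner's share is 15% × €6,927 = €1,039.05. That would push OOP to €3,882.40, over the €3,650 cap, so owner pays €3,650 − €2,843.35 = €806.65.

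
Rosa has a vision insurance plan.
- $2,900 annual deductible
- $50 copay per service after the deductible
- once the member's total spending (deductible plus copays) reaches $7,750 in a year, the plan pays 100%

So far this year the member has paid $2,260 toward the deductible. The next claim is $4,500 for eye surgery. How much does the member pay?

$690

Remaining deductible: $2,900 − $2,260 = $640.
The remaining $3,860 (= $4,500 − $640) moves to the copay.
Copay on this service: $50.
So the member owes $640 + $50 = $690 before any cap.
Year-to-date out-of-pocket becomes $2,260 + $690 = $2,950, still under the $7,750 maximum, so no cap applies.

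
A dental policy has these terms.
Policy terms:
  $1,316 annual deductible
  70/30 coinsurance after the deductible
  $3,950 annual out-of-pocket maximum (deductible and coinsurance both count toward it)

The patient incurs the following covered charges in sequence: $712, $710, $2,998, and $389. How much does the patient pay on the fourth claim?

Claim 1 ($712): all of it applies to the deductible. Cost to patient: $712. OOP to date $712.
Claim 2 ($710): $604 finishes the deductible; $106 goes to coinsurance; 30% of $106 = $31.80. Cost to patient: $635.80. OOP to date $1,347.80.
Claim 3 ($2,998): deductible met; 30% of $2,998 = $899.40. Cost to patient: $899.40. OOP to date $2,247.20.
Claim 4 ($389): 30% coinsurance on $389 = $116.70. Patient owes $116.70 (running OOP $2,363.90).

$116.70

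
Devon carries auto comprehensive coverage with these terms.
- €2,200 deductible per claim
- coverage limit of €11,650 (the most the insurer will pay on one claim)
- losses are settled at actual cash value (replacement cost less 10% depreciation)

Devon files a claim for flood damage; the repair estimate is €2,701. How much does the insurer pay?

€230.90

Depreciate 10%: the covered value is €2,701 × 0.9 = €2,430.90.
After the deductible, €2,430.90 − €2,200 = €230.90 remains.
€230.90 is within the €11,650 limit, so the insurer pays €230.90.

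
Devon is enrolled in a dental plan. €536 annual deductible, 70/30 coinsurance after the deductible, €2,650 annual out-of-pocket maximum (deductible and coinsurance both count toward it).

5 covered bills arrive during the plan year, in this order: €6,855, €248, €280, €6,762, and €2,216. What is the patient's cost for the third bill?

€84

#1 (€6,855): deductible takes €536, €6,319 remains; patient's 30% is €1,895.70. Cost to patient: €2,431.70. OOP to date €2,431.70.
#2 (€248): deductible already satisfied, so patient's share is 30% × €248 = €74.40. Cost to patient: €74.40. OOP to date €2,506.10.
#3 (€280): deductible already satisfied, so patient's share is 30% × €280 = €84. Cost to patient: €84. OOP to date €2,590.10.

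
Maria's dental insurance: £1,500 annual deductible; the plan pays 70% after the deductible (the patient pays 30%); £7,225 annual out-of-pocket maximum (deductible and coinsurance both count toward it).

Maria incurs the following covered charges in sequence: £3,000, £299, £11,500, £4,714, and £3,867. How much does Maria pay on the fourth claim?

£1,414.20

Claim 1 (£3,000): deductible takes £1,500, £1,500 remains; coinsurance £1,500 × 30% = £450. Patient pays £1,950; OOP now £1,950.
Claim 2 (£299): 30% coinsurance on £299 = £89.70. Cost to patient: £89.70. OOP to date £2,039.70.
Claim 3 (£11,500): 30% coinsurance on £11,500 = £3,450. Patient pays £3,450; OOP now £5,489.70.
Claim 4 (£4,714): deductible met; 30% of £4,714 = £1,414.20. Patient pays £1,414.20; OOP now £6,903.90.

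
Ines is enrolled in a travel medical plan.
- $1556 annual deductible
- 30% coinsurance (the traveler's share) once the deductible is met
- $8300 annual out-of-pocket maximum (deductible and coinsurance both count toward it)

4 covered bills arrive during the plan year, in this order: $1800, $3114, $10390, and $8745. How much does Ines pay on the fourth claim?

$2619.60

Claim 1 — $1800: $1556 finishes the deductible; $244 goes to coinsurance; 30% of $244 = $73.20. Traveler pays $1629.20; OOP now $1629.20.
Claim 2 — $3114: 30% coinsurance on $3114 = $934.20. Traveler pays $934.20; OOP now $2563.40.
Claim 3 — $10390: 30% coinsurance on $10390 = $3117. Traveler pays $3117; OOP now $5680.40.
Claim 4 — $8745: deductible already satisfied, so traveler's share is 30% × $8745 = $2623.50. Adding that to $5680.40 gives $8303.90, past the $8300 cap; traveler pays only $8300 − $5680.40 = $2619.60.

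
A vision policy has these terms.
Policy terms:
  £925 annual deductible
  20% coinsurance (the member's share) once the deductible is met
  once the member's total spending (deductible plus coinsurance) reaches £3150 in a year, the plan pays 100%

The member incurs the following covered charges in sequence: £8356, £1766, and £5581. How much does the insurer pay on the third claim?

£5195.40

Claim 1 (£8356): £925 to deductible, leaving £7431; member's 20% is £1486.20. Cost to member: £2411.20. OOP to date £2411.20. Insurer: £8356 − £2411.20 = £5944.80.
Claim 2 (£1766): 20% coinsurance on £1766 = £353.20. Member pays £353.20; OOP now £2764.40. Insurer: £1766 − £353.20 = £1412.80.
Claim 3 (£5581): 20% coinsurance on £5581 = £1116.20. That would push OOP to £3880.60, over the £3150 cap, so member pays £3150 − £2764.40 = £385.60. Insurer: £5581 − £385.60 = £5195.40.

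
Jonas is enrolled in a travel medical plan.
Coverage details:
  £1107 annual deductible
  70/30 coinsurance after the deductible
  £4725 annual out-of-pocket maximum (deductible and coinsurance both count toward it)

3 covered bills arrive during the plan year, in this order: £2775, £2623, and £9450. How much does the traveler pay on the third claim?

Claim 1 — £2775: deductible takes £1107, £1668 remains; 30% of £1668 = £500.40. Traveler pays £1607.40; OOP now £1607.40.
Claim 2 — £2623: deductible met; 30% of £2623 = £786.90. Traveler pays £786.90; OOP now £2394.30.
Claim 3 — £9450: deductible already satisfied, so traveler's share is 30% × £9450 = £2835. That would push OOP to £5229.30, over the £4725 cap, so traveler pays £4725 − £2394.30 = £2330.70.

£2330.70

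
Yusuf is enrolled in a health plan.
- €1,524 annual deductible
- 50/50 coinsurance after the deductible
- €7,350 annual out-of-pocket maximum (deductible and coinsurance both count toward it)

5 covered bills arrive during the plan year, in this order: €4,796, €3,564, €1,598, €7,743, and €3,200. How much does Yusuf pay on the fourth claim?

€1,609

Claim 1 — €4,796: €1,524 finishes the deductible; €3,272 goes to coinsurance; patient's 50% is €1,636. Patient pays €3,160; OOP now €3,160.
Claim 2 — €3,564: deductible already satisfied, so patient's share is 50% × €3,564 = €1,782. Cost to patient: €1,782. OOP to date €4,942.
Claim 3 — €1,598: deductible met; 50% of €1,598 = €799. Patient owes €799 (running OOP €5,741).
Claim 4 — €7,743: deductible already satisfied, so patient's share is 50% × €7,743 = €3,871.50. Adding that to €5,741 gives €9,612.50, past the €7,350 cap; patient pays only €7,350 − €5,741 = €1,609.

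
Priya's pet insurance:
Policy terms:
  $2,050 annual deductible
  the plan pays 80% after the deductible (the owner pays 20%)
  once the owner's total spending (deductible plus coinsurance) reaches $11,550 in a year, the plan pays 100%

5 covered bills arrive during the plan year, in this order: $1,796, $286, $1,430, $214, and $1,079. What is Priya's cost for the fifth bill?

$215.80

Claim 1 — $1,796: entire amount goes to the deductible. Cost to owner: $1,796. OOP to date $1,796.
Claim 2 — $286: deductible takes $254, $32 remains; 20% of $32 = $6.40. Cost to owner: $260.40. OOP to date $2,056.40.
Claim 3 — $1,430: 20% coinsurance on $1,430 = $286. Cost to owner: $286. OOP to date $2,342.40.
Claim 4 — $214: deductible met; 20% of $214 = $42.80. Owner owes $42.80 (running OOP $2,385.20).
Claim 5 — $1,079: deductible met; 20% of $1,079 = $215.80. Owner owes $215.80 (running OOP $2,601).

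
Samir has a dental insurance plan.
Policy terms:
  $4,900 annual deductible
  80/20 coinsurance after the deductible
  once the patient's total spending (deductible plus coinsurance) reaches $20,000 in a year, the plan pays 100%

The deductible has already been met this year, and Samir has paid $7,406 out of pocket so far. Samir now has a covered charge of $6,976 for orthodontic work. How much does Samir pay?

The deductible is already satisfied, so the full bill goes to coinsurance.
20% of $6,976 = $1,395.20 falls to the patient.
Cumulative spending $7,406 + $1,395.20 = $8,801.20 stays under the $20,000 maximum.

$1,395.20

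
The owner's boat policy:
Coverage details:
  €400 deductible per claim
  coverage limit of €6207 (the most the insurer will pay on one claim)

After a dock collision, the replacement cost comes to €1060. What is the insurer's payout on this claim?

€660

Subtract the deductible: €1060 − €400 = €660.
€660 ≤ €6207, so the limit doesn't bind; insurer pays €660.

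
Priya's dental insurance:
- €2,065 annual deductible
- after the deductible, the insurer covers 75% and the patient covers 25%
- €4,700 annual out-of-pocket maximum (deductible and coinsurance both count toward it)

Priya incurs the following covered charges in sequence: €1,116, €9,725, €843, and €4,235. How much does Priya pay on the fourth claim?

€230.25

Claim 1 (€1,116): entire amount goes to the deductible. Cost to patient: €1,116. OOP to date €1,116.
Claim 2 (€9,725): €949 finishes the deductible; €8,776 goes to coinsurance; patient's 25% is €2,194. Cost to patient: €3,143. OOP to date €4,259.
Claim 3 (€843): deductible met; 25% of €843 = €210.75. Patient owes €210.75 (running OOP €4,469.75).
Claim 4 (€4,235): deductible already satisfied, so patient's share is 25% × €4,235 = €1,058.75. Adding that to €4,469.75 gives €5,528.50, past the €4,700 cap; patient pays only €4,700 − €4,469.75 = €230.25.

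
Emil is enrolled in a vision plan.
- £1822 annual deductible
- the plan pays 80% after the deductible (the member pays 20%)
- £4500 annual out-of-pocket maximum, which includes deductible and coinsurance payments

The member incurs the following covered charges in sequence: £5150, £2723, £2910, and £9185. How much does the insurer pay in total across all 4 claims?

£15468

Claim 1 (£5150): £1822 finishes the deductible; £3328 goes to coinsurance; member's 20% is £665.60. Cost to member: £2487.60. OOP to date £2487.60. Plan pays £5150 − £2487.60 = £2662.40.
Claim 2 (£2723): deductible already satisfied, so member's share is 20% × £2723 = £544.60. Cost to member: £544.60. OOP to date £3032.20. Insurer: £2723 − £544.60 = £2178.40.
Claim 3 (£2910): 20% coinsurance on £2910 = £582. Cost to member: £582. OOP to date £3614.20. Plan pays £2910 − £582 = £2328.
Claim 4 (£9185): deductible already satisfied, so member's share is 20% × £9185 = £1837. Adding that to £3614.20 gives £5451.20, past the £4500 cap; member pays only £4500 − £3614.20 = £885.80. Plan pays £9185 − £885.80 = £8299.20.
Insurer total = bills − member's total = £19968 − £4500 = £15468.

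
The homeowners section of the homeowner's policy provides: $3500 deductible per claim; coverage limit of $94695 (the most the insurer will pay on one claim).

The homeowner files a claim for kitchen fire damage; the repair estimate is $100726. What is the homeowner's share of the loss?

Less the $3500 deductible: $100726 − $3500 = $97226.
Since $97226 > $94695, the payout is capped at $94695.
Out of pocket: $100726 − $94695 = $6031.

$6031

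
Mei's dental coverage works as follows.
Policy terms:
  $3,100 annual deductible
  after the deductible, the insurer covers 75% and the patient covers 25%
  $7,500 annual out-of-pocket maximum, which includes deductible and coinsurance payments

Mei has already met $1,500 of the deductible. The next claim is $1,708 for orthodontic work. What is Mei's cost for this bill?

$1,627

$1,500 of the $3,100 deductible is already met, leaving $1,600.
That leaves $1,708 − $1,600 = $108 for coinsurance.
25% of $108 = $27 falls to the patient.
That puts the patient's cost at $1,600 + $27 = $1,627 before any cap.
Year-to-date out-of-pocket becomes $1,500 + $1,627 = $3,127, still under the $7,500 maximum, so no cap applies.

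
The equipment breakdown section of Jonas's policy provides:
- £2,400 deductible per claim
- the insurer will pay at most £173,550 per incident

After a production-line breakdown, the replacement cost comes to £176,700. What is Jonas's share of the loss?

After the deductible, £176,700 − £2,400 = £174,300 remains.
Since £174,300 > £173,550, the payout is capped at £173,550.
The business owner bears the rest of the original loss: £176,700 − £173,550 = £3,150.

£3,150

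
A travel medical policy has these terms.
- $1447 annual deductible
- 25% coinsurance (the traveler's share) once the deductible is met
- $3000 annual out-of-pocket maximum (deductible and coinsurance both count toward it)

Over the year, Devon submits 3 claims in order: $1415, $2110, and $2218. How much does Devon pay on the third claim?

Bill 1, $1415: entire amount goes to the deductible. Traveler pays $1415; OOP now $1415.
Bill 2, $2110: $32 finishes the deductible; $2078 goes to coinsurance; coinsurance $2078 × 25% = $519.50. Traveler owes $551.50 (running OOP $1966.50).
Bill 3, $2218: deductible met; 25% of $2218 = $554.50. Traveler owes $554.50 (running OOP $2521).

$554.50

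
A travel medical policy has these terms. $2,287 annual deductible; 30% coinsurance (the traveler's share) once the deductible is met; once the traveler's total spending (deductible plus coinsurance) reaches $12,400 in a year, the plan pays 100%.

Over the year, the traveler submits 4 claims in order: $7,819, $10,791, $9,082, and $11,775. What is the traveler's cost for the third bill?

$2,724.60

Claim 1 — $7,819: deductible takes $2,287, $5,532 remains; traveler's 30% is $1,659.60. Cost to traveler: $3,946.60. OOP to date $3,946.60.
Claim 2 — $10,791: 30% coinsurance on $10,791 = $3,237.30. Cost to traveler: $3,237.30. OOP to date $7,183.90.
Claim 3 — $9,082: deductible already satisfied, so traveler's share is 30% × $9,082 = $2,724.60. Cost to traveler: $2,724.60. OOP to date $9,908.50.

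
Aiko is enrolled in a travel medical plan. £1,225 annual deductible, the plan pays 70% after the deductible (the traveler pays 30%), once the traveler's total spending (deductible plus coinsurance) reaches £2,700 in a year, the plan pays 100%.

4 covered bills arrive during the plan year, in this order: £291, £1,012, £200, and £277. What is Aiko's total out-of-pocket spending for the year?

Bill 1, £291: all of it applies to the deductible. Traveler owes £291 (running OOP £291).
Bill 2, £1,012: £934 to deductible, leaving £78; traveler's 30% is £23.40. Traveler owes £957.40 (running OOP £1,248.40).
Bill 3, £200: deductible met; 30% of £200 = £60. Traveler pays £60; OOP now £1,308.40.
Bill 4, £277: 30% coinsurance on £277 = £83.10. Traveler pays £83.10; OOP now £1,391.50.
Summing the traveler's payments: £291 + £957.40 + £60 + £83.10 = £1,391.50.

£1,391.50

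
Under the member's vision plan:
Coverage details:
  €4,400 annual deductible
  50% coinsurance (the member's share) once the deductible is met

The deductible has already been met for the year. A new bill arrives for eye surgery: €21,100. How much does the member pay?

The deductible is already satisfied, so the full bill goes to coinsurance.
Coinsurance: €21,100 × 50% = €10,550.

€10,550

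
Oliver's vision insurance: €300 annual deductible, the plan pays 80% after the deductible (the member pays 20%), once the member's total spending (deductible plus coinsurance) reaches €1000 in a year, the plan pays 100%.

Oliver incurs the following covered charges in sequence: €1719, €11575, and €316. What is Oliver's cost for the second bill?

€416.20

Claim 1 (€1719): €300 to deductible, leaving €1419; 20% of €1419 = €283.80. Member owes €583.80 (running OOP €583.80).
Claim 2 (€11575): 20% coinsurance on €11575 = €2315. OOP would hit €2898.80 > €1000, so the cap limits the member to €1000 − €583.80 = €416.20.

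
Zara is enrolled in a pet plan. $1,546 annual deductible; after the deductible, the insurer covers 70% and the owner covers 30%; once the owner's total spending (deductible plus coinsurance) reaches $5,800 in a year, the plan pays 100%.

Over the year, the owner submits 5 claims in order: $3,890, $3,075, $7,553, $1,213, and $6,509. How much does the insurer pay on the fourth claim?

#1 ($3,890): deductible takes $1,546, $2,344 remains; 30% of $2,344 = $703.20. Owner owes $2,249.20 (running OOP $2,249.20). Plan pays $3,890 − $2,249.20 = $1,640.80.
#2 ($3,075): 30% coinsurance on $3,075 = $922.50. Owner pays $922.50; OOP now $3,171.70. Insurer: $3,075 − $922.50 = $2,152.50.
#3 ($7,553): deductible already satisfied, so owner's share is 30% × $7,553 = $2,265.90. Owner pays $2,265.90; OOP now $5,437.60. Plan pays $7,553 − $2,265.90 = $5,287.10.
#4 ($1,213): 30% coinsurance on $1,213 = $363.90. Adding that to $5,437.60 gives $5,801.50, past the $5,800 cap; owner pays only $5,800 − $5,437.60 = $362.40. Plan pays $1,213 − $362.40 = $850.60.

$850.60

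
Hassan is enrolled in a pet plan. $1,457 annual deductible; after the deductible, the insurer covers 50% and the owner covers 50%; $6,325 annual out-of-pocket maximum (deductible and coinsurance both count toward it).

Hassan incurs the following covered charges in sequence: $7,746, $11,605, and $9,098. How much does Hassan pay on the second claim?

#1 ($7,746): $1,457 finishes the deductible; $6,289 goes to coinsurance; 50% of $6,289 = $3,144.50. Cost to owner: $4,601.50. OOP to date $4,601.50.
#2 ($11,605): 50% coinsurance on $11,605 = $5,802.50. OOP would hit $10,404 > $6,325, so the cap limits the owner to $6,325 − $4,601.50 = $1,723.50.

$1,723.50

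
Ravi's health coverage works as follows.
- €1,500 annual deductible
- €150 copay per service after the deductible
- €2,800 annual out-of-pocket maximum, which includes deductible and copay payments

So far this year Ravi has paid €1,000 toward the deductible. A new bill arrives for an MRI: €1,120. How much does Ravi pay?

€650

Deductible still to meet: €1,500 − €1,000 = €500.
After the €500 deductible portion, €1,120 − €500 = €620 is subject to the copay.
Copay on this service: €150.
Patient responsibility before any cap: €500 + €150 = €650.
Cumulative spending €1,000 + €650 = €1,650 stays under the €2,800 maximum.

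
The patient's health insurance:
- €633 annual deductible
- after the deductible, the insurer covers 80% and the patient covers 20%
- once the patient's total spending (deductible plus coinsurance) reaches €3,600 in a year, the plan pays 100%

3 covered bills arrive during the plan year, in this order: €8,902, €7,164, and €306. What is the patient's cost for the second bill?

Claim 1 — €8,902: €633 to deductible, leaving €8,269; coinsurance €8,269 × 20% = €1,653.80. Patient pays €2,286.80; OOP now €2,286.80.
Claim 2 — €7,164: deductible met; 20% of €7,164 = €1,432.80. OOP would hit €3,719.60 > €3,600, so the cap limits the patient to €3,600 − €2,286.80 = €1,313.20.

€1,313.20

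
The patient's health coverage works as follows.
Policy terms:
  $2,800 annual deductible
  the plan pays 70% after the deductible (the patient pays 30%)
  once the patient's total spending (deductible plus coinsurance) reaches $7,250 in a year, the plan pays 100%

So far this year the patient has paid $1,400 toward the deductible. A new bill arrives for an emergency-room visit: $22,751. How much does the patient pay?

$1,400 of the $2,800 deductible is already met, leaving $1,400.
The remaining $21,351 (= $22,751 − $1,400) moves to coinsurance.
30% of $21,351 = $6,405.30 falls to the patient.
So the patient owes $1,400 + $6,405.30 = $7,805.30 before any cap.
Year-to-date out-of-pocket would reach $1,400 + $7,805.30 = $9,205.30, above the $7,250 maximum, so the patient pays only $7,250 − $1,400 = $5,850.

$5,850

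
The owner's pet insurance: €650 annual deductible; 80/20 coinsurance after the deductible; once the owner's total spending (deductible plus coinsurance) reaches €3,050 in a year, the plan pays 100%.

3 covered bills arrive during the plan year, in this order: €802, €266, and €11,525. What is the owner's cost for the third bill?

€2,305

Claim 1 — €802: deductible takes €650, €152 remains; 20% of €152 = €30.40. Owner pays €680.40; OOP now €680.40.
Claim 2 — €266: deductible met; 20% of €266 = €53.20. Owner pays €53.20; OOP now €733.60.
Claim 3 — €11,525: deductible already satisfied, so owner's share is 20% × €11,525 = €2,305. Owner pays €2,305; OOP now €3,038.60.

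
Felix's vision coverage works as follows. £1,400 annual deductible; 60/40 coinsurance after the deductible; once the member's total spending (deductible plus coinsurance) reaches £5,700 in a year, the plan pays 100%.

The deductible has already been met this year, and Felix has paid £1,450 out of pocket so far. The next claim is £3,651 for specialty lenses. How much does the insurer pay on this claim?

£2,190.60

The deductible is already satisfied, so the full bill goes to coinsurance.
Member's 40% share of £3,651 is £1,460.40.
Cumulative spending £1,450 + £1,460.40 = £2,910.40 stays under the £5,700 maximum.
The plan picks up £3,651 − £1,460.40 = £2,190.60.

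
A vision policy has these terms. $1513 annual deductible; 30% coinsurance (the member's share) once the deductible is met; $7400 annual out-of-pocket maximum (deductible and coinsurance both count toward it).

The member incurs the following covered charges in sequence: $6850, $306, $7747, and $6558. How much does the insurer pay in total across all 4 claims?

$14061

Claim 1 ($6850): $1513 finishes the deductible; $5337 goes to coinsurance; 30% of $5337 = $1601.10. Member owes $3114.10 (running OOP $3114.10). Insurer: $6850 − $3114.10 = $3735.90.
Claim 2 ($306): deductible met; 30% of $306 = $91.80. Cost to member: $91.80. OOP to date $3205.90. Plan pays $306 − $91.80 = $214.20.
Claim 3 ($7747): deductible met; 30% of $7747 = $2324.10. Member owes $2324.10 (running OOP $5530). Insurer: $7747 − $2324.10 = $5422.90.
Claim 4 ($6558): 30% coinsurance on $6558 = $1967.40. Adding that to $5530 gives $7497.40, past the $7400 cap; member pays only $7400 − $5530 = $1870. Plan pays $6558 − $1870 = $4688.
Insurer total = bills − member's total = $21461 − $7400 = $14061.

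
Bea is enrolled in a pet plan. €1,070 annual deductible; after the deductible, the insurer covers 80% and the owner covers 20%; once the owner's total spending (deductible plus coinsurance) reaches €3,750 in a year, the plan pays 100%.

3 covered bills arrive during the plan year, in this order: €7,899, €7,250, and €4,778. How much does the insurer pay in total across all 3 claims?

€16,177

Claim 1 — €7,899: €1,070 finishes the deductible; €6,829 goes to coinsurance; coinsurance €6,829 × 20% = €1,365.80. Owner pays €2,435.80; OOP now €2,435.80. Insurer: €7,899 − €2,435.80 = €5,463.20.
Claim 2 — €7,250: deductible met; 20% of €7,250 = €1,450. That would push OOP to €3,885.80, over the €3,750 cap, so owner pays €3,750 − €2,435.80 = €1,314.20. Plan pays €7,250 − €1,314.20 = €5,935.80.
Claim 3 — €4,778: deductible met; 20% of €4,778 = €955.60. That would push OOP to €4,705.60, over the €3,750 cap, so owner pays €3,750 − €3,750 = €0. Insurer: €4,778 − €0 = €4,778.
Insurer total: €5,463.20 + €5,935.80 + €4,778 = €16,177.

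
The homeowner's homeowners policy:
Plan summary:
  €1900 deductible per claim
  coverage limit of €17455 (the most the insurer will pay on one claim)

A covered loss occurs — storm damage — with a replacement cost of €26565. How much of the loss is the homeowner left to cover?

€9110

After the deductible, €26565 − €1900 = €24665 remains.
€24665 exceeds the €17455 limit, so the insurer pays the limit: €17455.
Out of pocket: €26565 − €17455 = €9110.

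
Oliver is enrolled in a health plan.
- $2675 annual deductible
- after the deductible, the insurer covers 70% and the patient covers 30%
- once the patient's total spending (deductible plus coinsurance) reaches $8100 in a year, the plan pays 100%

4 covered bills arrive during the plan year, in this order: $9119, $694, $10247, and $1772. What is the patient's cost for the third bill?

Claim 1 — $9119: $2675 to deductible, leaving $6444; coinsurance $6444 × 30% = $1933.20. Patient pays $4608.20; OOP now $4608.20.
Claim 2 — $694: 30% coinsurance on $694 = $208.20. Patient owes $208.20 (running OOP $4816.40).
Claim 3 — $10247: deductible met; 30% of $10247 = $3074.10. Patient owes $3074.10 (running OOP $7890.50).

$3074.10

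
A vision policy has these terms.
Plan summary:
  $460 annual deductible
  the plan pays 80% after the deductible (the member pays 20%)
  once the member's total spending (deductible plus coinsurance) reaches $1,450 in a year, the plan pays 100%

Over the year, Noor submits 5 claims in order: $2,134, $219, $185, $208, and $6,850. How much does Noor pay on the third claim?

$37

Bill 1, $2,134: $460 to deductible, leaving $1,674; 20% of $1,674 = $334.80. Member pays $794.80; OOP now $794.80.
Bill 2, $219: deductible already satisfied, so member's share is 20% × $219 = $43.80. Cost to member: $43.80. OOP to date $838.60.
Bill 3, $185: 20% coinsurance on $185 = $37. Member pays $37; OOP now $875.60.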